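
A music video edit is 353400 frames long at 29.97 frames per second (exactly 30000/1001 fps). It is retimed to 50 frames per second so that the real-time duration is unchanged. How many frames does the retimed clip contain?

Target frames = source frames × (target rate / source rate) = 353400 × (50)/(30000/1001) = 353400 × 1001/600 = 589589.

589589 frames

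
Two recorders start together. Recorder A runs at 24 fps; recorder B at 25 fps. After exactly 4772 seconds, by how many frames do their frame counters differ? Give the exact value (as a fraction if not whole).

4772 frames

A emits 24 × 4772 = 114528 frames; B emits 25 × 4772 = 119300.
Difference = 4772 frames; B is ahead of A.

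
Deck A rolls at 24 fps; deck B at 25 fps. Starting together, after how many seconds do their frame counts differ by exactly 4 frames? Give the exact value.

The gap grows by |25 − 24| = 1 frame per second.
Time for a 4-frame gap: 4 ÷ (1) = 4 s.

4 seconds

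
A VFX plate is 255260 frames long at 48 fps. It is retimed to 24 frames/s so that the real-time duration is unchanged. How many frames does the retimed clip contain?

Target frames = source frames × (target rate / source rate) = 255260 × (24)/(48) = 255260 × 1/2 = 127630.

127630 frames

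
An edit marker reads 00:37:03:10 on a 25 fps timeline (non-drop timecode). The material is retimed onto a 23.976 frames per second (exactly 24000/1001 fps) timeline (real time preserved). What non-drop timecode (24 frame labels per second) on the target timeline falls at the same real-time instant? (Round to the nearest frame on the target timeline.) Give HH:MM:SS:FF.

Source frame index: (0×3600 + 37×60 + 3) × 25 + 10 = 55585.
Real time: 55585 / (25) = 11117/5 s.
Target frame: (11117/5) × (24000/1001) = 53361600/1001 ≈ 53308.292 → 53308.
At 24 labels/s: frame 53308 → 00:37:01:04.

00:37:01:04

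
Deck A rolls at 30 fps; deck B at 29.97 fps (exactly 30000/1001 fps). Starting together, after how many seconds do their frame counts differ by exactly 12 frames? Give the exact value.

400.4 seconds

The gap grows by |30000/1001 − 30| = 30/1001 frames per second.
Time for a 12-frame gap: 12 ÷ (30/1001) = 400.4 s.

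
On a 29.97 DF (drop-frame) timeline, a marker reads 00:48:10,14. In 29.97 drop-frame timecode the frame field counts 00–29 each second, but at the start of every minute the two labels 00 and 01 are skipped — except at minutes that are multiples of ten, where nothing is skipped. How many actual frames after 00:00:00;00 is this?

As if non-drop at 30 labels/s: (0 × 3600 + 48 × 60 + 10) × 30 + 14 = 86714.
Minute boundaries passed: 48; those not divisible by 10: 48 − 4 = 44; dropped labels = 2 × 44 = 88.
Actual frame index = 86714 − 88 = 86626.

86626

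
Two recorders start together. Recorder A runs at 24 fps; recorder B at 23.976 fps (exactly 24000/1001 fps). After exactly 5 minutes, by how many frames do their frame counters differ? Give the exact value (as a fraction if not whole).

5 min = 300 s.
A emits 24 × 300 = 7200 frames; B emits 24000/1001 × 300 = 7200000/1001.
Difference = 7200/1001 frames (≈ 7.1928); B is behind A.

7200/1001 frames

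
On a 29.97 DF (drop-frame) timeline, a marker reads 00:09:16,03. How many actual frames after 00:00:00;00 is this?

16665

As if non-drop at 30 labels/s: (0 × 3600 + 9 × 60 + 16) × 30 + 3 = 16683.
Minute boundaries passed: 9; those not divisible by 10: 9 − 0 = 9; dropped labels = 2 × 9 = 18.
Actual frame index = 16683 − 18 = 16665.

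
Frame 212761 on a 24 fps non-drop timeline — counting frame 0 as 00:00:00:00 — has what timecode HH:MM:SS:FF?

212761 ÷ 24 = 8865 full seconds, remainder 1 frame.
8865 s = 2 h 27 min 45 s.
Timecode: 02:27:45:01.

02:27:45:01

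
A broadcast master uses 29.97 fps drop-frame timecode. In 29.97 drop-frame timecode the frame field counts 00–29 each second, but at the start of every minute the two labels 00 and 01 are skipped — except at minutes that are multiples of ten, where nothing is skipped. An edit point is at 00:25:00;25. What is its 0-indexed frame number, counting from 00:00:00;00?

44979

As if non-drop at 30 labels/s: (0 × 3600 + 25 × 60 + 0) × 30 + 25 = 45025.
Minute boundaries passed: 25; those not divisible by 10: 25 − 2 = 23; dropped labels = 2 × 23 = 46.
Actual frame index = 45025 − 46 = 44979.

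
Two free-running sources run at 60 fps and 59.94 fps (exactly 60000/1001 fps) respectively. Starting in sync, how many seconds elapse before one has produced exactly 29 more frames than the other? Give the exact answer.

29029/60 seconds

The gap grows by |60000/1001 − 60| = 60/1001 frames per second.
Time for a 29-frame gap: 29 ÷ (60/1001) = 29029/60 s.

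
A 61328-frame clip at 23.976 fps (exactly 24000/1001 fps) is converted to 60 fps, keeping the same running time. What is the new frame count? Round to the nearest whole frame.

153473 frames

Frames at target rate = 61328 × (60) / (24000/1001) = 3836833/25 ≈ 153473.320.
Nearest whole frame: 153473.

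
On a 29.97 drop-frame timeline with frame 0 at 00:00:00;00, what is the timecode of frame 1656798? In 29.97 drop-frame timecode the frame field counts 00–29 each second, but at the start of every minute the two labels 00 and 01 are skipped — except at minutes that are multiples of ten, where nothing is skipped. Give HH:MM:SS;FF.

15:21:21;26

Each 10-minute DF block holds 10 × 60 × 30 − 9 × 2 = 17982 frames. 1656798 ÷ 17982 → 92 full blocks, remainder 2454.
Within the partial block the first minute is 1800 frames and each further minute 1798, so 1 further minute boundary passed. Total skipped labels = 18 × 92 + 2 × 1 = 1658.
Non-drop label index = 1656798 + 1658 = 1658456; at 30 labels/s that is 15:21:21:26, i.e. DF 15:21:21;26.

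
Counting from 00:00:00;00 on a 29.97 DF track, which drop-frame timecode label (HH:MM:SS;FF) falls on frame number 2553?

Each 10-minute DF block holds 10 × 60 × 30 − 9 × 2 = 17982 frames. 2553 ÷ 17982 → 0 full blocks, remainder 2553.
Within the partial block the first minute is 1800 frames and each further minute 1798, so 1 further minute boundary passed. Total skipped labels = 18 × 0 + 2 × 1 = 2.
Non-drop label index = 2553 + 2 = 2555; at 30 labels/s that is 00:01:25:05, i.e. DF 00:01:25;05.

00:01:25;05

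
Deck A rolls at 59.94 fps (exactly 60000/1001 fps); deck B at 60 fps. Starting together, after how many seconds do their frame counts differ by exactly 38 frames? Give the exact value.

19019/30 seconds

The gap grows by |60 − 60000/1001| = 60/1001 frames per second.
Time for a 38-frame gap: 38 ÷ (60/1001) = 19019/30 s.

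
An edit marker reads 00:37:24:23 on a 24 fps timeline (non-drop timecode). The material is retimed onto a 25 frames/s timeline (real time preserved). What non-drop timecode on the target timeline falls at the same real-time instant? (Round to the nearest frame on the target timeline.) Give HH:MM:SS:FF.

00:37:24:24

Source frame index: (0×3600 + 37×60 + 24) × 24 + 23 = 53879.
Real time: 53879 / (24) = 53879/24 s.
Target frame: (53879/24) × (25) = 1346975/24 ≈ 56123.958 → 56124.
At 25 labels/s: frame 56124 → 00:37:24:24.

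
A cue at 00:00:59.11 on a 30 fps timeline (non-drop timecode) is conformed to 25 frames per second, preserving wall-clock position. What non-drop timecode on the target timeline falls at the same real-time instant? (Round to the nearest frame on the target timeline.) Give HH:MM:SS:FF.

Source frame index: (0×3600 + 0×60 + 59) × 30 + 11 = 1781.
Real time: 1781 / (30) = 1781/30 s.
Target frame: (1781/30) × (25) = 8905/6 ≈ 1484.167 → 1484.
At 25 labels/s: frame 1484 → 00:00:59:09.

00:00:59:09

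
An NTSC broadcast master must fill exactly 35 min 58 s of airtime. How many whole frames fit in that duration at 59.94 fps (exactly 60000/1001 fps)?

35 min 58 s = 2158 s.
Frames = 2158 × 60000/1001 = 9960000/77 ≈ 129350.6494.
Complete frames: 129350.

129350 frames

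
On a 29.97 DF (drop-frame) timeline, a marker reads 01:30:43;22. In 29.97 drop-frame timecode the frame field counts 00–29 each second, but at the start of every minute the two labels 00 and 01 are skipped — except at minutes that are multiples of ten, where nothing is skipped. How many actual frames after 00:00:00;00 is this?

163150

Complete 10-minute blocks: 9, each 17982 frames → 161838.
Remaining 0 whole minutes in the current block: 0 frames.
Within the current minute: 43 × 30 + 22 = 1312. Total = 161838 + 0 + 1312 = 163150.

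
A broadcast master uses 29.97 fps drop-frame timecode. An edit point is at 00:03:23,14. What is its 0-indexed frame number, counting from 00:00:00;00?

Complete 10-minute blocks: 0, each 17982 frames → 0.
Remaining 3 whole minutes in the current block: 1800 + 2 × 1798 = 5396 frames.
Within the current minute: 23 × 30 + 14 − 2 = 702 (labels ;00/;01 skipped at this minute). Total = 0 + 5396 + 702 = 6098.

6098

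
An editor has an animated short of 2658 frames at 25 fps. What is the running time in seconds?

106.32 seconds

Running time = 2658 / (25) = 106.32 s.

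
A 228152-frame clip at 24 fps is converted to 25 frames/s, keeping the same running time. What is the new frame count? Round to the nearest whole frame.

237658 frames

Frames at target rate = 228152 × (25) / (24) = 712975/3 ≈ 237658.333.
Nearest whole frame: 237658.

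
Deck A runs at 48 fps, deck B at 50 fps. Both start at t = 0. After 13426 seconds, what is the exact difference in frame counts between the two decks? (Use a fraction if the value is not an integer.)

A emits 48 × 13426 = 644448 frames; B emits 50 × 13426 = 671300.
Difference = 26852 frames; B is ahead of A.

26852 frames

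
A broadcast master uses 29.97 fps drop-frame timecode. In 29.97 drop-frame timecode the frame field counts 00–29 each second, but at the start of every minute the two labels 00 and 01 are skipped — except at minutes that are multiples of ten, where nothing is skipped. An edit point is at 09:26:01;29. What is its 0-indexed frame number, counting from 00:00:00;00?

1017839

Complete 10-minute blocks: 56, each 17982 frames → 1006992.
Remaining 6 whole minutes in the current block: 1800 + 5 × 1798 = 10790 frames.
Within the current minute: 1 × 30 + 29 − 2 = 57 (labels ;00/;01 skipped at this minute). Total = 1006992 + 10790 + 57 = 1017839.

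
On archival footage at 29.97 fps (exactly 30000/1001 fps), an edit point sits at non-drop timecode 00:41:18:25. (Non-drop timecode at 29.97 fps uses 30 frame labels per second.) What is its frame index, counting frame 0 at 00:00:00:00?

74365

Total seconds to the label: (0 × 3600 + 41 × 60 + 18) = 2478.
Frame index = 2478 × 30 + 25 = 74365.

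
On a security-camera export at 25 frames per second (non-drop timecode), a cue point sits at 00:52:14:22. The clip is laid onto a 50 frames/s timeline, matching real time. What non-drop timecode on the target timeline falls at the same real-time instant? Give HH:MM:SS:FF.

Source frame index: (0×3600 + 52×60 + 14) × 25 + 22 = 78372.
Real time: 78372 / (25) = 78372/25 s.
Target frame: (78372/25) × (50) = 156744.
At 50 labels/s: frame 156744 → 00:52:14:44.

00:52:14:44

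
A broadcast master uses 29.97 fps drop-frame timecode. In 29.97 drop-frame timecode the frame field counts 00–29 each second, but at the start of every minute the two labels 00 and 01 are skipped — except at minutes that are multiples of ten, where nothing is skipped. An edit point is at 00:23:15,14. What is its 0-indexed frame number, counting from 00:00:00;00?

41822

Complete 10-minute blocks: 2, each 17982 frames → 35964.
Remaining 3 whole minutes in the current block: 1800 + 2 × 1798 = 5396 frames.
Within the current minute: 15 × 30 + 14 − 2 = 462 (labels ;00/;01 skipped at this minute). Total = 35964 + 5396 + 462 = 41822.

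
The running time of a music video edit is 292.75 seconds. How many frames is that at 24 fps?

7026 frames

Frames = 292.75 × 24 = 7026.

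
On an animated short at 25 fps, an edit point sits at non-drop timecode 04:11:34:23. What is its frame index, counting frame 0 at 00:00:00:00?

frame 377373

Total seconds to the label: (4 × 3600 + 11 × 60 + 34) = 15094.
Frame index = 15094 × 25 + 23 = 377373.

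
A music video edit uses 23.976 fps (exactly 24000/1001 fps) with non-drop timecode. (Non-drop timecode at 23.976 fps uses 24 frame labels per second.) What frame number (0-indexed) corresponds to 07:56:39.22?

Total seconds to the label: (7 × 3600 + 56 × 60 + 39) = 28599.
Frame index = 28599 × 24 + 22 = 686398.

686398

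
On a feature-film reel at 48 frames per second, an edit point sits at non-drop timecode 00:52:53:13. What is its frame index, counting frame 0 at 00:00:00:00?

Total seconds to the label: (0 × 3600 + 52 × 60 + 53) = 3173.
Frame index = 3173 × 48 + 13 = 152317.

152317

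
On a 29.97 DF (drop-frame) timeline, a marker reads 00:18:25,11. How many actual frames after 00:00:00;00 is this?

As if non-drop at 30 labels/s: (0 × 3600 + 18 × 60 + 25) × 30 + 11 = 33161.
Minute boundaries passed: 18; those not divisible by 10: 18 − 1 = 17; dropped labels = 2 × 17 = 34.
Actual frame index = 33161 − 34 = 33127.

33127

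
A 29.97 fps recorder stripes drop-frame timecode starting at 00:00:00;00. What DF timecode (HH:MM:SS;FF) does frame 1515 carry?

00:00:50;15

Ten DF minutes hold 17982 frames, so frame 1515 lies in block 0 (frames 0–17981) with 1515 frames into that block.
The block's first minute is 1800 frames and the rest 1798 each; 1515 frames reaches minute 0, so 0 × 18 + 0 × 2 = 0 labels have been skipped so far.
Adding those back, label number 1515 + 0 = 1515 at 30 labels/s is 50 s + 15 f = 0 h 0 min 50 s frame 15, i.e. 00:00:50;15.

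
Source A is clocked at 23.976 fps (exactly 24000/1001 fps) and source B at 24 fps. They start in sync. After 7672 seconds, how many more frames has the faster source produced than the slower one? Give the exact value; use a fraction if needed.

A emits 24000/1001 × 7672 = 26304000/143 frames; B emits 24 × 7672 = 184128.
Difference = 26304/143 frames (≈ 183.9441); B is ahead of A.

26304/143 frames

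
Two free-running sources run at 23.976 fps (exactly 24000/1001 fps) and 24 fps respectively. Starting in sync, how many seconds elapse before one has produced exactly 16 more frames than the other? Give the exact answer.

The gap grows by |24 − 24000/1001| = 24/1001 frames per second.
Time for a 16-frame gap: 16 ÷ (24/1001) = 2002/3 s.

2002/3 seconds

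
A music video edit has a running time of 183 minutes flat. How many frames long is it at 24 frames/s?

263520 frames

183 min = 10980 s.
Frames = 10980 × 24 = 263520.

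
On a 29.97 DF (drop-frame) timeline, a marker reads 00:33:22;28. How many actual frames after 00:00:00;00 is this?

60028

Complete 10-minute blocks: 3, each 17982 frames → 53946.
Remaining 3 whole minutes in the current block: 1800 + 2 × 1798 = 5396 frames.
Within the current minute: 22 × 30 + 28 − 2 = 686 (labels ;00/;01 skipped at this minute). Total = 53946 + 5396 + 686 = 60028.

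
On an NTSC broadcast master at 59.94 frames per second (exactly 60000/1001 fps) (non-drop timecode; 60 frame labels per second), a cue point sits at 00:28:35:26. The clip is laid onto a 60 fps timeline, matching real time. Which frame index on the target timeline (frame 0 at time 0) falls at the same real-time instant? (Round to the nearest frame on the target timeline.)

Source frame index: (0×3600 + 28×60 + 35) × 60 + 26 = 102926.
Real time: 102926 / (60000/1001) = 51514463/30000 s.
Target frame: (51514463/30000) × (60) = 51514463/500 ≈ 103028.926 → 103029.

frame 103029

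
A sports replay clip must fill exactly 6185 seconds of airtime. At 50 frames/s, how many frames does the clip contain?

309250 frames

Frames = 6185 × 50 = 309250.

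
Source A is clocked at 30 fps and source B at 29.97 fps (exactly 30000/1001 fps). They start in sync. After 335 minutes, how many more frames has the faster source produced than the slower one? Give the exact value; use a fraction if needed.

603000/1001 frames

335 min = 20100 s.
A emits 30 × 20100 = 603000 frames; B emits 30000/1001 × 20100 = 603000000/1001.
Difference = 603000/1001 frames (≈ 602.3976); B is behind A.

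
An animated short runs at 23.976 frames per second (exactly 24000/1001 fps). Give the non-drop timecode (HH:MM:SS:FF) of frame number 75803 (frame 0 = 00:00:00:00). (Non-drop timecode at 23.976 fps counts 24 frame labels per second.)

00:52:38:11

75803 ÷ 24 = 3158 full seconds, remainder 11 frames.
3158 s = 0 h 52 min 38 s.
Timecode: 00:52:38:11.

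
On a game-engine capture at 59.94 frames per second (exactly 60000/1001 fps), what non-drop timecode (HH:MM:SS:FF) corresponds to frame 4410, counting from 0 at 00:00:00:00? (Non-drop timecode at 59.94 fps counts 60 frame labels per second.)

00:01:13:30

4410 ÷ 60 = 73 full seconds, remainder 30 frames.
73 s = 0 h 1 min 13 s.
Timecode: 00:01:13:30.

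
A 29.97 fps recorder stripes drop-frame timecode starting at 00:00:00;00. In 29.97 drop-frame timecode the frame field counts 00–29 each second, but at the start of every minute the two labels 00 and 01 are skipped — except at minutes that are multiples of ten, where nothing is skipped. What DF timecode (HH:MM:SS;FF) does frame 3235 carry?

00:01:47;27

Each 10-minute DF block holds 10 × 60 × 30 − 9 × 2 = 17982 frames. 3235 ÷ 17982 → 0 full blocks, remainder 3235.
Within the partial block the first minute is 1800 frames and each further minute 1798, so 1 further minute boundary passed. Total skipped labels = 18 × 0 + 2 × 1 = 2.
Non-drop label index = 3235 + 2 = 3237; at 30 labels/s that is 00:01:47:27, i.e. DF 00:01:47;27.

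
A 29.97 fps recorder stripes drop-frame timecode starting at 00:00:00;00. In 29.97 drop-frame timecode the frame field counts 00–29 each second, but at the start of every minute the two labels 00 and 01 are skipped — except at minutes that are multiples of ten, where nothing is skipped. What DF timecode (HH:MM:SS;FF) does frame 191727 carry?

01:46:37;09

Ten DF minutes hold 17982 frames, so frame 191727 lies in block 10 (frames 179820–197801) with 11907 frames into that block.
The block's first minute is 1800 frames and the rest 1798 each; 11907 frames reaches minute 6, so 10 × 18 + 6 × 2 = 192 labels have been skipped so far.
Adding those back, label number 191727 + 192 = 191919 at 30 labels/s is 6397 s + 9 f = 1 h 46 min 37 s frame 9, i.e. 01:46:37;09.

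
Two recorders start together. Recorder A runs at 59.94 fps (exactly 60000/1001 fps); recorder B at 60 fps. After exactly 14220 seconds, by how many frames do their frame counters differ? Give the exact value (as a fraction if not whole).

A emits 60000/1001 × 14220 = 853200000/1001 frames; B emits 60 × 14220 = 853200.
Difference = 853200/1001 frames (≈ 852.3477); B is ahead of A.

853200/1001 frames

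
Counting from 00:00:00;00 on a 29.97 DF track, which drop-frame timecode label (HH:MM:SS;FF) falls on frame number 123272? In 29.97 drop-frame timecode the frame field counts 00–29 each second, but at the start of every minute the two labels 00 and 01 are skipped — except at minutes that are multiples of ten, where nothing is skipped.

Each 10-minute DF block holds 10 × 60 × 30 − 9 × 2 = 17982 frames. 123272 ÷ 17982 → 6 full blocks, remainder 15380.
Within the partial block the first minute is 1800 frames and each further minute 1798, so 8 further minute boundaries passed. Total skipped labels = 18 × 6 + 2 × 8 = 124.
Non-drop label index = 123272 + 124 = 123396; at 30 labels/s that is 01:08:33:06, i.e. DF 01:08:33;06.

01:08:33;06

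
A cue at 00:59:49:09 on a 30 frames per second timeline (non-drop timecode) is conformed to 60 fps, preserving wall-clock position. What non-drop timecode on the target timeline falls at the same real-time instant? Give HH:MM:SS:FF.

Source frame index: (0×3600 + 59×60 + 49) × 30 + 9 = 107679.
Real time: 107679 / (30) = 35893/10 s.
Target frame: (35893/10) × (60) = 215358.
At 60 labels/s: frame 215358 → 00:59:49:18.

00:59:49:18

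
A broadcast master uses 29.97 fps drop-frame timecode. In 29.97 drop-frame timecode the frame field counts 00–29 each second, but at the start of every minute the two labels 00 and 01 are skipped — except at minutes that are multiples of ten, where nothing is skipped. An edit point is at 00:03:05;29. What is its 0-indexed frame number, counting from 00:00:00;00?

As if non-drop at 30 labels/s: (0 × 3600 + 3 × 60 + 5) × 30 + 29 = 5579.
Minute boundaries passed: 3; those not divisible by 10: 3 − 0 = 3; dropped labels = 2 × 3 = 6.
Actual frame index = 5579 − 6 = 5573.

5573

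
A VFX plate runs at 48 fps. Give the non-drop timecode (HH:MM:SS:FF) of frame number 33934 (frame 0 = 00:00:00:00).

00:11:46:46

33934 ÷ 48 = 706 full seconds, remainder 46 frames.
706 s = 0 h 11 min 46 s.
Timecode: 00:11:46:46.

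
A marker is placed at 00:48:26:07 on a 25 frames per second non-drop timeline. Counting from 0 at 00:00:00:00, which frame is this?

Total seconds to the label: (0 × 3600 + 48 × 60 + 26) = 2906.
Frame index = 2906 × 25 + 7 = 72657.

72657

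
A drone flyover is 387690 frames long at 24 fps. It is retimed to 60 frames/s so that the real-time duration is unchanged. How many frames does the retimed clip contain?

Frames at target rate = 387690 × (60) / (24) = 969225.

969225 frames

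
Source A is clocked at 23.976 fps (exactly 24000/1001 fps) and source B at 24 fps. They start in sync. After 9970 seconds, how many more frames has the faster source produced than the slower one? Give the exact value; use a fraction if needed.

A emits 24000/1001 × 9970 = 239280000/1001 frames; B emits 24 × 9970 = 239280.
Difference = 239280/1001 frames (≈ 239.0410); B is ahead of A.

239280/1001 frames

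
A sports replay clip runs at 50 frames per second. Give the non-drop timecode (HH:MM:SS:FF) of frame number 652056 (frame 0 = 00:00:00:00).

03:37:21:06

652056 ÷ 50 = 13041 full seconds, remainder 6 frames.
13041 s = 3 h 37 min 21 s.
Timecode: 03:37:21:06.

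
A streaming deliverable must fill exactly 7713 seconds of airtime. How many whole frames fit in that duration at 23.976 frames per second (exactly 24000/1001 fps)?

184927 frames

Frames = 7713 × 24000/1001 = 185112000/1001 ≈ 184927.0729.
Complete frames: 184927.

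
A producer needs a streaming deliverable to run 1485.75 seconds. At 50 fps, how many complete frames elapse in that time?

74287 frames

Frames = 1485.75 × 50 = 148575/2 ≈ 74287.5000.
Complete frames: 74287.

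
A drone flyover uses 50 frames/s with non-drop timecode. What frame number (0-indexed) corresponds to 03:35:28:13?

frame 646413

Total seconds to the label: (3 × 3600 + 35 × 60 + 28) = 12928.
Frame index = 12928 × 50 + 13 = 646413.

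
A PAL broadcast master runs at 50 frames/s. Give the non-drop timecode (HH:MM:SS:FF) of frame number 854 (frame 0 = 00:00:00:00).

854 ÷ 50 = 17 full seconds, remainder 4 frames.
17 s = 0 h 0 min 17 s.
Timecode: 00:00:17:04.

00:00:17:04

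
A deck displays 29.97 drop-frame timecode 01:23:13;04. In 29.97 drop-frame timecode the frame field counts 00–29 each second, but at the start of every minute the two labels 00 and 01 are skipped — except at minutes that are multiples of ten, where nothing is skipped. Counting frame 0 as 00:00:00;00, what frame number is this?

149644

As if non-drop at 30 labels/s: (1 × 3600 + 23 × 60 + 13) × 30 + 4 = 149794.
Minute boundaries passed: 83; those not divisible by 10: 83 − 8 = 75; dropped labels = 2 × 75 = 150.
Actual frame index = 149794 − 150 = 149644.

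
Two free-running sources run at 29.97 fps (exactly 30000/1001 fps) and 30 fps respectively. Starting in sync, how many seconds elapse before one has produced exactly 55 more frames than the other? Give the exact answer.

The gap grows by |30 − 30000/1001| = 30/1001 frames per second.
Time for a 55-frame gap: 55 ÷ (30/1001) = 11011/6 s.

11011/6 seconds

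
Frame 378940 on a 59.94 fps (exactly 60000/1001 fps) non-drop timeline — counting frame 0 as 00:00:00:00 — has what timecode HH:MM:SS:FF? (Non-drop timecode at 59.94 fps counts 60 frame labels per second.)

01:45:15:40

378940 ÷ 60 = 6315 full seconds, remainder 40 frames.
6315 s = 1 h 45 min 15 s.
Timecode: 01:45:15:40.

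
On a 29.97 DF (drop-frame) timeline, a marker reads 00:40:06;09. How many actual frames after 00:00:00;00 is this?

72117

As if non-drop at 30 labels/s: (0 × 3600 + 40 × 60 + 6) × 30 + 9 = 72189.
Minute boundaries passed: 40; those not divisible by 10: 40 − 4 = 36; dropped labels = 2 × 36 = 72.
Actual frame index = 72189 − 72 = 72117.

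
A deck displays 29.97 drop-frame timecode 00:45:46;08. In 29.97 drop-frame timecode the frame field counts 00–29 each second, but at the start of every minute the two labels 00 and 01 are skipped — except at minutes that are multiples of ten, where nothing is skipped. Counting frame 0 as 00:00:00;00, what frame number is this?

82306

As if non-drop at 30 labels/s: (0 × 3600 + 45 × 60 + 46) × 30 + 8 = 82388.
Minute boundaries passed: 45; those not divisible by 10: 45 − 4 = 41; dropped labels = 2 × 41 = 82.
Actual frame index = 82388 − 82 = 82306.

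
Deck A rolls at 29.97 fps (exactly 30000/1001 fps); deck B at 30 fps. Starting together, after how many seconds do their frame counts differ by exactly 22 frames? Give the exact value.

11011/15 seconds

The gap grows by |30 − 30000/1001| = 30/1001 frames per second.
Time for a 22-frame gap: 22 ÷ (30/1001) = 11011/15 s.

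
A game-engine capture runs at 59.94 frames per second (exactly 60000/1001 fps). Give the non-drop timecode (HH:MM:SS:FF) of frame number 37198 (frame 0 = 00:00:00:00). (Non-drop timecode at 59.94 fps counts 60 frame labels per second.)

37198 ÷ 60 = 619 full seconds, remainder 58 frames.
619 s = 0 h 10 min 19 s.
Timecode: 00:10:19:58.

00:10:19:58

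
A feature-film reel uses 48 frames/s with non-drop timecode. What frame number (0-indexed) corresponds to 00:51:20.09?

Total seconds to the label: (0 × 3600 + 51 × 60 + 20) = 3080.
Frame index = 3080 × 48 + 9 = 147849.

147849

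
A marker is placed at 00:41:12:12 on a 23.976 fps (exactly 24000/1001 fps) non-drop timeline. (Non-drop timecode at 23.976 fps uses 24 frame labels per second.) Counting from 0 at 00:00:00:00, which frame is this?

Total seconds to the label: (0 × 3600 + 41 × 60 + 12) = 2472.
Frame index = 2472 × 24 + 12 = 59340.

frame 59340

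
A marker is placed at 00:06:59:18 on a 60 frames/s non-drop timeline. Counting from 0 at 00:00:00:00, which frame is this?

Total seconds to the label: (0 × 3600 + 6 × 60 + 59) = 419.
Frame index = 419 × 60 + 18 = 25158.

frame 25158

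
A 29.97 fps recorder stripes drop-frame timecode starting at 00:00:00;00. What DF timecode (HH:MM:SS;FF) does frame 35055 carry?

00:19:29;21

Each 10-minute DF block holds 10 × 60 × 30 − 9 × 2 = 17982 frames. 35055 ÷ 17982 → 1 full block, remainder 17073.
Within the partial block the first minute is 1800 frames and each further minute 1798, so 9 further minute boundaries passed. Total skipped labels = 18 × 1 + 2 × 9 = 36.
Non-drop label index = 35055 + 36 = 35091; at 30 labels/s that is 00:19:29:21, i.e. DF 00:19:29;21.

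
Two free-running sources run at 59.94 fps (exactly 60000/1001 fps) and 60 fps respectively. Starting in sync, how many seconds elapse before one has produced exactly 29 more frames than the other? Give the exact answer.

The gap grows by |60 − 60000/1001| = 60/1001 frames per second.
Time for a 29-frame gap: 29 ÷ (60/1001) = 29029/60 s.

29029/60 seconds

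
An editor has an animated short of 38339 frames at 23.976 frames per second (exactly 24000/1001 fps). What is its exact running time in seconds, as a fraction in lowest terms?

38377339/24000 seconds

Running time = 38339 ÷ (24000/1001) = 38339 × 1001/24000 = 38377339/24000 s.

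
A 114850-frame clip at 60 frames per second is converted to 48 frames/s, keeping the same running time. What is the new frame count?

Target frames = source frames × (target rate / source rate) = 114850 × (48)/(60) = 114850 × 4/5 = 91880.

91880 frames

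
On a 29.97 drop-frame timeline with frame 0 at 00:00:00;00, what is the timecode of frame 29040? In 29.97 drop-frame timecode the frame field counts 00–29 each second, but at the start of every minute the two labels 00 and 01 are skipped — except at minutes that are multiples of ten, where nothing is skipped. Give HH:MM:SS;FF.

00:16:09;00

Ten DF minutes hold 17982 frames, so frame 29040 lies in block 1 (frames 17982–35963) with 11058 frames into that block.
The block's first minute is 1800 frames and the rest 1798 each; 11058 frames reaches minute 6, so 1 × 18 + 6 × 2 = 30 labels have been skipped so far.
Adding those back, label number 29040 + 30 = 29070 at 30 labels/s is 969 s + 0 f = 0 h 16 min 9 s frame 0, i.e. 00:16:09;00.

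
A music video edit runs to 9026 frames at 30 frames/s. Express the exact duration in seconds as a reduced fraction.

4513/15 seconds

Running time = 9026 ÷ (30) = 9026 × 1/30 = 4513/15 s.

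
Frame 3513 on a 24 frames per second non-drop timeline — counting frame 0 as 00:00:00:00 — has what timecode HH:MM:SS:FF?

00:02:26:09

3513 ÷ 24 = 146 full seconds, remainder 9 frames.
146 s = 0 h 2 min 26 s.
Timecode: 00:02:26:09.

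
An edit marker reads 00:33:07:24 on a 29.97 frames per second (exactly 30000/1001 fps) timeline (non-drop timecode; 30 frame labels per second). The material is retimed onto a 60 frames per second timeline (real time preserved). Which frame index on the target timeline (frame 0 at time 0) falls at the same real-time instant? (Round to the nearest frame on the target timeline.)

Source frame index: (0×3600 + 33×60 + 7) × 30 + 24 = 59634.
Real time: 59634 / (30000/1001) = 9948939/5000 s.
Target frame: (9948939/5000) × (60) = 29846817/250 ≈ 119387.268 → 119387.

frame 119387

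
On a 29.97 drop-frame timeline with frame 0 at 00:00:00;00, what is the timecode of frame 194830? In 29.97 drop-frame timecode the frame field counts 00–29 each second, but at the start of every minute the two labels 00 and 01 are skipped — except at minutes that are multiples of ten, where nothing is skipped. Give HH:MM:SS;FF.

01:48:20;26

Each 10-minute DF block holds 10 × 60 × 30 − 9 × 2 = 17982 frames. 194830 ÷ 17982 → 10 full blocks, remainder 15010.
Within the partial block the first minute is 1800 frames and each further minute 1798, so 8 further minute boundaries passed. Total skipped labels = 18 × 10 + 2 × 8 = 196.
Non-drop label index = 194830 + 196 = 195026; at 30 labels/s that is 01:48:20:26, i.e. DF 01:48:20;26.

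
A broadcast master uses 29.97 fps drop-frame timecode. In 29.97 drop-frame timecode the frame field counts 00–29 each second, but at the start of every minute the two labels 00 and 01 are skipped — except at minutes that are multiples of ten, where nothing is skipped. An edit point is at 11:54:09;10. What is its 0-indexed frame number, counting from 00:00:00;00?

1284194

As if non-drop at 30 labels/s: (11 × 3600 + 54 × 60 + 9) × 30 + 10 = 1285480.
Minute boundaries passed: 714; those not divisible by 10: 714 − 71 = 643; dropped labels = 2 × 643 = 1286.
Actual frame index = 1285480 − 1286 = 1284194.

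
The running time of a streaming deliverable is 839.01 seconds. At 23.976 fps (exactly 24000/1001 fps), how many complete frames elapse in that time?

Frames = 839.01 × 24000/1001 = 20136240/1001 ≈ 20116.1239.
Complete frames: 20116.

20116 frames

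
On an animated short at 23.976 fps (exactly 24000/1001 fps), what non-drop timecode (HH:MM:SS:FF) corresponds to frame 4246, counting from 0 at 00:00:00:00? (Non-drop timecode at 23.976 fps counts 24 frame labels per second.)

00:02:56:22

4246 ÷ 24 = 176 full seconds, remainder 22 frames.
176 s = 0 h 2 min 56 s.
Timecode: 00:02:56:22.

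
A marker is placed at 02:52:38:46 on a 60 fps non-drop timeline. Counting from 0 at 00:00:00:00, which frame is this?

Total seconds to the label: (2 × 3600 + 52 × 60 + 38) = 10358.
Frame index = 10358 × 60 + 46 = 621526.

621526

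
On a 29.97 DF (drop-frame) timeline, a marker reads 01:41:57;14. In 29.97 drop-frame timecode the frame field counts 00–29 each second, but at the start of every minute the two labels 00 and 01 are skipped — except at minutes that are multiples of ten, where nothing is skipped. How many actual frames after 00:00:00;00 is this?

Complete 10-minute blocks: 10, each 17982 frames → 179820.
Remaining 1 whole minute in the current block: 1800 + 0 × 1798 = 1800 frames.
Within the current minute: 57 × 30 + 14 − 2 = 1722 (labels ;00/;01 skipped at this minute). Total = 179820 + 1800 + 1722 = 183342.

183342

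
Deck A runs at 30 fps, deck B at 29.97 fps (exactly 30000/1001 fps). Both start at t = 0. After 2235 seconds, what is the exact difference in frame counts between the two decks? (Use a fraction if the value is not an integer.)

67050/1001 frames

A emits 30 × 2235 = 67050 frames; B emits 30000/1001 × 2235 = 67050000/1001.
Difference = 67050/1001 frames (≈ 66.9830); B is behind A.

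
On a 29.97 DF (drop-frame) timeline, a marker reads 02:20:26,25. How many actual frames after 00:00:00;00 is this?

Complete 10-minute blocks: 14, each 17982 frames → 251748.
Remaining 0 whole minutes in the current block: 0 frames.
Within the current minute: 26 × 30 + 25 = 805. Total = 251748 + 0 + 805 = 252553.

252553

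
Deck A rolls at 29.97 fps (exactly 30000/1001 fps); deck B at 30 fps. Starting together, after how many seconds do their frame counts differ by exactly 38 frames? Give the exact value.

The gap grows by |30 − 30000/1001| = 30/1001 frames per second.
Time for a 38-frame gap: 38 ÷ (30/1001) = 19019/15 s.

19019/15 seconds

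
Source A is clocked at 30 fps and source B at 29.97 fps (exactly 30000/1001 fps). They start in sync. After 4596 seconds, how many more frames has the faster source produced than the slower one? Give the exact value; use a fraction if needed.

137880/1001 frames

A emits 30 × 4596 = 137880 frames; B emits 30000/1001 × 4596 = 137880000/1001.
Difference = 137880/1001 frames (≈ 137.7423); B is behind A.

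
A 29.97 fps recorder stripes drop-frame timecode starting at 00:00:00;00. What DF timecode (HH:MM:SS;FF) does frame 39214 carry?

00:21:48;12

Ten DF minutes hold 17982 frames, so frame 39214 lies in block 2 (frames 35964–53945) with 3250 frames into that block.
The block's first minute is 1800 frames and the rest 1798 each; 3250 frames reaches minute 1, so 2 × 18 + 1 × 2 = 38 labels have been skipped so far.
Adding those back, label number 39214 + 38 = 39252 at 30 labels/s is 1308 s + 12 f = 0 h 21 min 48 s frame 12, i.e. 00:21:48;12.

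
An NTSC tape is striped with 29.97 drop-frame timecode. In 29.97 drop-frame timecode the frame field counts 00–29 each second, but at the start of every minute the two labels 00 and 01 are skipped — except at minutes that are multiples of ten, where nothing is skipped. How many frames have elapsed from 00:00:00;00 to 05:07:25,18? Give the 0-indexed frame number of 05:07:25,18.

As if non-drop at 30 labels/s: (5 × 3600 + 7 × 60 + 25) × 30 + 18 = 553368.
Minute boundaries passed: 307; those not divisible by 10: 307 − 30 = 277; dropped labels = 2 × 277 = 554.
Actual frame index = 553368 − 554 = 552814.

552814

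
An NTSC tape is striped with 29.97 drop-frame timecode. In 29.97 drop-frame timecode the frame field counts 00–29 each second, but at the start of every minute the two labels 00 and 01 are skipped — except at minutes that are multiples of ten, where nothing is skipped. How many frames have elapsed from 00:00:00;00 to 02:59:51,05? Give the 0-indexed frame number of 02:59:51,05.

323411

Complete 10-minute blocks: 17, each 17982 frames → 305694.
Remaining 9 whole minutes in the current block: 1800 + 8 × 1798 = 16184 frames.
Within the current minute: 51 × 30 + 5 − 2 = 1533 (labels ;00/;01 skipped at this minute). Total = 305694 + 16184 + 1533 = 323411.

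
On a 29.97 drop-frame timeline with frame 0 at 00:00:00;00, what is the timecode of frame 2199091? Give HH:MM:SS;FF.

20:22:56;11

Ten DF minutes hold 17982 frames, so frame 2199091 lies in block 122 (frames 2193804–2211785) with 5287 frames into that block.
The block's first minute is 1800 frames and the rest 1798 each; 5287 frames reaches minute 2, so 122 × 18 + 2 × 2 = 2200 labels have been skipped so far.
Adding those back, label number 2199091 + 2200 = 2201291 at 30 labels/s is 73376 s + 11 f = 20 h 22 min 56 s frame 11, i.e. 20:22:56;11.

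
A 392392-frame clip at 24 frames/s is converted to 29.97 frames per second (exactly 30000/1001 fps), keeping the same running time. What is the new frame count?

490000 frames

Target frames = source frames × (target rate / source rate) = 392392 × (30000/1001)/(24) = 392392 × 1250/1001 = 490000.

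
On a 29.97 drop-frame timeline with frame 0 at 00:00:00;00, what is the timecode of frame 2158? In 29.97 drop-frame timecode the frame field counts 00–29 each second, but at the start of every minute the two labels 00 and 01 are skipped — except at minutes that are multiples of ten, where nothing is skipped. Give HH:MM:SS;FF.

Ten DF minutes hold 17982 frames, so frame 2158 lies in block 0 (frames 0–17981) with 2158 frames into that block.
The block's first minute is 1800 frames and the rest 1798 each; 2158 frames reaches minute 1, so 0 × 18 + 1 × 2 = 2 labels have been skipped so far.
Adding those back, label number 2158 + 2 = 2160 at 30 labels/s is 72 s + 0 f = 0 h 1 min 12 s frame 0, i.e. 00:01:12;00.

00:01:12;00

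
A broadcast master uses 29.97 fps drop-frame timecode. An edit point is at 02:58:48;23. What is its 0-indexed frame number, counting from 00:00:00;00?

321541

As if non-drop at 30 labels/s: (2 × 3600 + 58 × 60 + 48) × 30 + 23 = 321863.
Minute boundaries passed: 178; those not divisible by 10: 178 − 17 = 161; dropped labels = 2 × 161 = 322.
Actual frame index = 321863 − 322 = 321541.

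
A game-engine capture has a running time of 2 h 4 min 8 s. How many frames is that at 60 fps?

446880 frames

2 h 4 min 8 s = 7448 s.
Frames = 7448 × 60 = 446880.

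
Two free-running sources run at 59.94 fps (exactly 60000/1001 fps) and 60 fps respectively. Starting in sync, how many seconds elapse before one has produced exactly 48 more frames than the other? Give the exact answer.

800.8 seconds

The gap grows by |60 − 60000/1001| = 60/1001 frames per second.
Time for a 48-frame gap: 48 ÷ (60/1001) = 800.8 s.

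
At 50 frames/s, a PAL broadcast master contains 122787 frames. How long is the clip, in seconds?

Running time = 122787 / (50) = 2455.74 s.

2455.74 seconds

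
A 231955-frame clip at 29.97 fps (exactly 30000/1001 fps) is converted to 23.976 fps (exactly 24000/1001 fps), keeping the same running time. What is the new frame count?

185564 frames

Target frames = source frames × (target rate / source rate) = 231955 × (24000/1001)/(30000/1001) = 231955 × 4/5 = 185564.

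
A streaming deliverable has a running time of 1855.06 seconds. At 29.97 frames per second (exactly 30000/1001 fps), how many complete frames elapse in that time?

55596 frames

Frames = 1855.06 × 30000/1001 = 55651800/1001 ≈ 55596.2038.
Complete frames: 55596.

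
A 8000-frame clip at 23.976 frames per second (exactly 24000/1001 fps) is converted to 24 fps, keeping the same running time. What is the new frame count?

Target frames = source frames × (target rate / source rate) = 8000 × (24)/(24000/1001) = 8000 × 1001/1000 = 8008.

8008 frames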